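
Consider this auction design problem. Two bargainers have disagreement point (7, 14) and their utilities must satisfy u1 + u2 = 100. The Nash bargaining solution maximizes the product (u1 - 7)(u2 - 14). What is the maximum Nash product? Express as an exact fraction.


Step 1: The Nash solution splits surplus symmetrically above the disagreement point
Step 2: u1 = (total + d1 - d2)/2 = (100 + 7 - 14)/2 = 93/2
Step 3: u2 = (total - d1 + d2)/2 = (100 - 7 + 14)/2 = 107/2
Step 4: Nash product = (93/2 - 7) * (107/2 - 14)
Step 5: = 79/2 * 79/2 = 6241/4

6241/4


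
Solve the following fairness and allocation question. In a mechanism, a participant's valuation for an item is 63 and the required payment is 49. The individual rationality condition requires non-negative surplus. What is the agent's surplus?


Step 1: Surplus = value - payment = 63 - 49 = 14
Step 2: IR is satisfied (surplus >= 0)

14


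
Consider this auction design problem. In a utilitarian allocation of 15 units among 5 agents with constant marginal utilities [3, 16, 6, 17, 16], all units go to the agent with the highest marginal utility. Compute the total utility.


Step 1: The marginal utilities are [3, 16, 6, 17, 16]
Step 2: The highest marginal utility is 17
Step 3: All 15 units go to that agent
Step 4: Total utility = 17 * 15 = 255

255


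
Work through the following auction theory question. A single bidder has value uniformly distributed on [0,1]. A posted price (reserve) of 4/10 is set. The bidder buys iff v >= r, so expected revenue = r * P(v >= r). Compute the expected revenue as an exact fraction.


Step 1: Posted price r = 2/5, value support [0,1]
Step 2: P(v >= r) = (1 - 2/5)/1 = 3/5
Step 3: Expected revenue = r * P(v >= r) = 2/5 * 3/5
Step 4: Revenue = 6/25

6/25


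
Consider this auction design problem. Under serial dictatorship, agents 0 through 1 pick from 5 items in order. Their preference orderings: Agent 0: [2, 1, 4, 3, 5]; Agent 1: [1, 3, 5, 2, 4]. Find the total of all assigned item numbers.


Step 1: Agent 0 picks item 2
Step 2: Agent 1 picks item 1
Step 3: Sum = 2 + 1 = 3

3


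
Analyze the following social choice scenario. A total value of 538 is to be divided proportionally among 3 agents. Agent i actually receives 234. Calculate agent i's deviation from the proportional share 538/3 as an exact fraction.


Step 1: Proportional share = 538/3
Step 2: Agent's actual allocation = 234
Step 3: Excess = 234 - 538/3 = 164/3

164/3


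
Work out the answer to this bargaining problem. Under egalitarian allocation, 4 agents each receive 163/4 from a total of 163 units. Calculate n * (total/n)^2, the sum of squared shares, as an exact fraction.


Step 1: Each agent's share = 163/4
Step 2: Square of each share = (163/4)^2 = 26569/16
Step 3: Sum of squares = 4 * 26569/16 = 26569/4

26569/4


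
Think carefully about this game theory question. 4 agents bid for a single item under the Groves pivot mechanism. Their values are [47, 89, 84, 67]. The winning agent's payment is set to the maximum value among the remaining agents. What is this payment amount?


Step 1: The efficient winner is agent 1 with value 89
Step 2: Other agents' values: [47, 84, 67]
Step 3: Pivot payment = max(others) = 84
Step 4: The winner pays 84

84


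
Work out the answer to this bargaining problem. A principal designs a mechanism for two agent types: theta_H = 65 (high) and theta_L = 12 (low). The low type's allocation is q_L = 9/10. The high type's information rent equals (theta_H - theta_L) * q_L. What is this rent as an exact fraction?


Step 1: theta_H - theta_L = 65 - 12 = 53
Step 2: Information rent = (theta_H - theta_L) * q_L
Step 3: = 53 * 9/10
Step 4: = 477/10

477/10


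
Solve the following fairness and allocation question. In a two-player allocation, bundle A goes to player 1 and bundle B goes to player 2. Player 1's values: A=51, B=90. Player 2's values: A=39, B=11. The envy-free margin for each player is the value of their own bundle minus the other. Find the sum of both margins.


Step 1: Player 1's margin = v1(A) - v1(B) = 51 - 90 = -39
Step 2: Player 2's margin = v2(B) - v2(A) = 11 - 39 = -28
Step 3: Total margin = -39 + -28 = -67

-67


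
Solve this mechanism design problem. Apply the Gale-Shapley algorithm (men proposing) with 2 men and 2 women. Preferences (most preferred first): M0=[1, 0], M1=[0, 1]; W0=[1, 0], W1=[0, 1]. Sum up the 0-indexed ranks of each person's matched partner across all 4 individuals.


Step 1: Run Gale-Shapley (men propose, women hold best offer):
  M0 proposes to W1; she accepts
  M1 proposes to W0; she accepts
Step 2: Final matching: W0-M1, W1-M0
Step 3: 0-indexed ranks (man's rank of his match, then woman's): 0 + 0 + 0 + 0
Step 4: Total rank sum = 0

0


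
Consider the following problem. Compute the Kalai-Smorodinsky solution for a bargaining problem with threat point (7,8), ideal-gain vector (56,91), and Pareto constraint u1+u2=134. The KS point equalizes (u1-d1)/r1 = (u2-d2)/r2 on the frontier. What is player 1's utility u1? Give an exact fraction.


Step 1: At the KS point, (u1-d1)/r1 = (u2-d2)/r2 = t and u1+u2 = 134
Step 2: u1 = d1 + r1*t and u2 = d2 + r2*t, so (d1 + r1*t) + (d2 + r2*t) = 134
Step 3: t = (134 - 7 - 8)/(56 + 91) = 119/147 = 17/21
Step 4: u1 = d1 + r1*t = 7 + 56 * 17/21 = 157/3
Step 5: (Check: u2 = d2 + r2*t = 245/3; u1+u2 = 157/3 + 245/3 = 134, on the frontier.)

157/3


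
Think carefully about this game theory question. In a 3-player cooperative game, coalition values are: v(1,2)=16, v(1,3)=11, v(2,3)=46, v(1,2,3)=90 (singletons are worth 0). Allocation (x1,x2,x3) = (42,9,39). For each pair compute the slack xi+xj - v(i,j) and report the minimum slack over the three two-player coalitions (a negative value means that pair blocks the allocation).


Step 1: Slack for coalition (1,2): x1+x2 - v12 = 51 - 16 = 35
Step 2: Slack for coalition (1,3): x1+x3 - v13 = 81 - 11 = 70
Step 3: Slack for coalition (2,3): x2+x3 - v23 = 48 - 46 = 2
Step 4: Minimum slack = min(35, 70, 2) = 2, attained by (2,3); no pair can gain by deviating, so the allocation is in the core

2


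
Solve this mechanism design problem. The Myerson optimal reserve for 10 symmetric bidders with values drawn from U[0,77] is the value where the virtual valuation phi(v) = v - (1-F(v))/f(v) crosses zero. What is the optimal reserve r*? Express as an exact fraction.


Step 1: For U[0,77], F(v) = v/77 and f(v) = 1/77
Step 2: phi(v) = v - (1 - v/77)/(1/77) = v - (77 - v) = 2v - 77
Step 3: Set phi(r*) = 0: 2r* - 77 = 0
Step 4: r* = 77/2 (the number of bidders n = 10 does not enter)

77/2


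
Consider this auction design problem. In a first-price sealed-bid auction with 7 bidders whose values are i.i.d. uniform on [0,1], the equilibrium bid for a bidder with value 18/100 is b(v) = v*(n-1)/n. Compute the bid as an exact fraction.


Step 1: The symmetric BNE bidding function is b(v) = v * (n-1) / n
Step 2: Substitute v = 9/50 and n = 7
Step 3: b = 9/50 * 6/7
Step 4: b = 27/175

27/175


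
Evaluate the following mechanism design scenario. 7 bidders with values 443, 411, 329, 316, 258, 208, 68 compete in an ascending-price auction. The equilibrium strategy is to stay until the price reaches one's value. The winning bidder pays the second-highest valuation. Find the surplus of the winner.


Step 1: Identify the highest value: 443
Step 2: Identify the second-highest value: 411
Step 3: The final price = second-highest value = 411
Step 4: Surplus = 443 - 411 = 32

32


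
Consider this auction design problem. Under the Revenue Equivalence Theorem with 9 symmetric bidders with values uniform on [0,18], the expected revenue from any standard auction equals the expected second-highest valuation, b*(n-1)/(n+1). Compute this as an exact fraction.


Step 1: By Revenue Equivalence, expected revenue = b*(n-1)/(n+1)
Step 2: Substituting n = 9, b = 18
Step 3: Revenue = 18*(9-1)/(9+1) = 18*8/10
Step 4: Revenue = 144/10 = 72/5

72/5


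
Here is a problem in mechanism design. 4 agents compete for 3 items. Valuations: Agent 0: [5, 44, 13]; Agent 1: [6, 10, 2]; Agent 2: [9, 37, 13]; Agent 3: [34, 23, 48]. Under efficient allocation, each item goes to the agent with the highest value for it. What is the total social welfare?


Step 1: For each item, find the maximum value among all agents.
Step 2: Item 0 -> Agent 3 (value 34)
Step 3: Item 1 -> Agent 0 (value 44)
Step 4: Item 2 -> Agent 3 (value 48)
Step 5: Total welfare = 34 + 44 + 48 = 126

126


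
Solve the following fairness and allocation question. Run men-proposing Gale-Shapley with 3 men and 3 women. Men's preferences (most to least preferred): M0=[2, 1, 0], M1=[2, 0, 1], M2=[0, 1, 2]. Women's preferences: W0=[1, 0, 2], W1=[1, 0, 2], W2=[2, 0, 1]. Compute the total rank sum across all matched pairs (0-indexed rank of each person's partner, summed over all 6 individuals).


Step 1: Run Gale-Shapley (men propose, women hold best offer):
  M0 proposes to W2; she accepts
  M1 proposes to W2; rejected
  M1 proposes to W0; she accepts
  M2 proposes to W0; rejected
  M2 proposes to W1; she accepts
Step 2: Final matching: W0-M1, W1-M2, W2-M0
Step 3: 0-indexed ranks (man's rank of his match, then woman's): 1 + 0 + 1 + 2 + 0 + 1
Step 4: Total rank sum = 5

5


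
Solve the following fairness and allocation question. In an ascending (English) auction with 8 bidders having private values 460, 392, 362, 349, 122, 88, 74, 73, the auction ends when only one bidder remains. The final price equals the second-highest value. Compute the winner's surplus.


Step 1: Identify the highest value: 460
Step 2: Identify the second-highest value: 392
Step 3: The final price = second-highest value = 392
Step 4: Surplus = 460 - 392 = 68

68


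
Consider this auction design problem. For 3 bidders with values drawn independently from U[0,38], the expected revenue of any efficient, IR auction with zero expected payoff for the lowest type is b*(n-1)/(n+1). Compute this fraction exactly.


Step 1: By Revenue Equivalence, expected revenue = b*(n-1)/(n+1)
Step 2: Substituting n = 3, b = 38
Step 3: Revenue = 38*(3-1)/(3+1) = 38*2/4
Step 4: Revenue = 76/4 = 19

19


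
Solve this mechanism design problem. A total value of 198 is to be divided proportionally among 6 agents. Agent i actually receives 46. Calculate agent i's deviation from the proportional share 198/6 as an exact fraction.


Step 1: Proportional share = 198/6 = 33
Step 2: Agent's actual allocation = 46
Step 3: Excess = 46 - 33 = 13

13


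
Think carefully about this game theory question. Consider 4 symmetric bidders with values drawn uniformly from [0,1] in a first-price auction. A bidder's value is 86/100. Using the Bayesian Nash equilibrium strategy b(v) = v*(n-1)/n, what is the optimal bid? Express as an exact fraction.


Step 1: The symmetric BNE bidding function is b(v) = v * (n-1) / n
Step 2: Substitute v = 43/50 and n = 4
Step 3: b = 43/50 * 3/4
Step 4: b = 129/200

129/200


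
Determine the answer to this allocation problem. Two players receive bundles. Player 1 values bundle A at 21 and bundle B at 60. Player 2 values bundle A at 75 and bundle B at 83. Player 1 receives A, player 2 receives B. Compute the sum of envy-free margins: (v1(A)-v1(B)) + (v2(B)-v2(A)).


Step 1: Player 1's margin = v1(A) - v1(B) = 21 - 60 = -39
Step 2: Player 2's margin = v2(B) - v2(A) = 83 - 75 = 8
Step 3: Total margin = -39 + 8 = -31

-31


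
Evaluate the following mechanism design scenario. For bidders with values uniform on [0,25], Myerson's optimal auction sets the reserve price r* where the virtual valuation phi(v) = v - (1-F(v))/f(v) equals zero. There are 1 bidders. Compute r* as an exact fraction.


Step 1: For U[0,25], F(v) = v/25 and f(v) = 1/25
Step 2: phi(v) = v - (1 - v/25)/(1/25) = v - (25 - v) = 2v - 25
Step 3: Set phi(r*) = 0: 2r* - 25 = 0
Step 4: r* = 25/2 (the number of bidders n = 1 does not enter)

25/2


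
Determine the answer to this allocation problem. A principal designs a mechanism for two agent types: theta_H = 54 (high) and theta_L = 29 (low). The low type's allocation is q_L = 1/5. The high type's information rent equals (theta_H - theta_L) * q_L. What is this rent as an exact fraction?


Step 1: theta_H - theta_L = 54 - 29 = 25
Step 2: Information rent = (theta_H - theta_L) * q_L
Step 3: = 25 * 1/5
Step 4: = 5

5


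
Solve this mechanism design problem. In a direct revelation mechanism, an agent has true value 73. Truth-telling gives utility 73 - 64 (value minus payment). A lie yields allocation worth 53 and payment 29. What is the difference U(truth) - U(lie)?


Step 1: U(truth) = value - payment = 73 - 64 = 9
Step 2: U(lie) = allocation - payment = 53 - 29 = 24
Step 3: IC gap = 9 - 24 = -15

-15


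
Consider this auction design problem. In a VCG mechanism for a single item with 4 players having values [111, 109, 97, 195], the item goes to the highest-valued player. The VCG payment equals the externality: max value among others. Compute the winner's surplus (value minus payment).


Step 1: The winner is the agent with the highest value: agent 3 with value 195
Step 2: Values of other agents: [111, 109, 97]
Step 3: VCG payment = max of others' values = 111
Step 4: Surplus = 195 - 111 = 84

84


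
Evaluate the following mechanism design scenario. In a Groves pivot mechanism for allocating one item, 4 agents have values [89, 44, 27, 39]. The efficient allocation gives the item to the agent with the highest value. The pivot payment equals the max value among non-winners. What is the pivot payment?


Step 1: The efficient winner is agent 0 with value 89
Step 2: Other agents' values: [44, 27, 39]
Step 3: Pivot payment = max(others) = 44
Step 4: The winner pays 44

44


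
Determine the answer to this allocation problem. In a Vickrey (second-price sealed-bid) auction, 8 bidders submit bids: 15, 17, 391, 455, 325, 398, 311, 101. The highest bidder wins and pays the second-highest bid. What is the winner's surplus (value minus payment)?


Step 1: Sort bids in descending order: 455, 398, 391, 325, 311, 101, 17, 15
Step 2: The winning bid is the highest: 455
Step 3: The payment equals the second-highest bid: 398
Step 4: Surplus = winner's bid - payment = 455 - 398 = 57

57


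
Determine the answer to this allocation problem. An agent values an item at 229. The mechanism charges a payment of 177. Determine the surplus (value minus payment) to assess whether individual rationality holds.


Step 1: Surplus = value - payment = 229 - 177 = 52
Step 2: IR is satisfied (surplus >= 0)

52


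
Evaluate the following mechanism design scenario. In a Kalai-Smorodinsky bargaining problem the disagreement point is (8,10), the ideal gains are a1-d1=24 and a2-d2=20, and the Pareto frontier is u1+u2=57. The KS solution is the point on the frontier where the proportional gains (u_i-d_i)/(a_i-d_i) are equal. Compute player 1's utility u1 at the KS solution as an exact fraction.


Step 1: At the KS point, (u1-d1)/r1 = (u2-d2)/r2 = t and u1+u2 = 57
Step 2: u1 = d1 + r1*t and u2 = d2 + r2*t, so (d1 + r1*t) + (d2 + r2*t) = 57
Step 3: t = (57 - 8 - 10)/(24 + 20) = 39/44
Step 4: u1 = d1 + r1*t = 8 + 24 * 39/44 = 322/11
Step 5: (Check: u2 = d2 + r2*t = 305/11; u1+u2 = 322/11 + 305/11 = 57, on the frontier.)

322/11


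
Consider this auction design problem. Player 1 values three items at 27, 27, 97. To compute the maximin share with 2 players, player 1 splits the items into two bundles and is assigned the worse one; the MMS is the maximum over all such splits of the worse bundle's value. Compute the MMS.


Step 1: Item values = 27, 27, 97
Step 2: Enumerate all 2-bundle partitions and take the smaller bundle:
  Partition 1: {27} vs {27,97} -> bundles 27, 124; min = 27
  Partition 2: {27} vs {27,97} -> bundles 27, 124; min = 27
  Partition 3: {97} vs {27,27} -> bundles 97, 54; min = 54
Step 3: MMS = max(27, 27, 54) = 54

54


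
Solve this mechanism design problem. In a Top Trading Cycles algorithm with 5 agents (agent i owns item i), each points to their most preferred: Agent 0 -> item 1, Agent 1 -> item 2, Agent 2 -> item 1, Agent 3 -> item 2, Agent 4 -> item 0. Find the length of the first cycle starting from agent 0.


Step 1: Trace the pointer graph from agent 0: 0 -> 1 -> 2 -> 1
Step 2: A cycle is detected when we revisit agent 1
Step 3: The cycle is: 1 -> 2 -> 1
Step 4: Cycle length = 2

2


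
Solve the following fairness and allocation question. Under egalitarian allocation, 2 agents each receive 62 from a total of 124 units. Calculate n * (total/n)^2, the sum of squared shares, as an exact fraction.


Step 1: Each agent's share = 124/2 = 62
Step 2: Square of each share = (62)^2 = 3844
Step 3: Sum of squares = 2 * 3844 = 7688

7688


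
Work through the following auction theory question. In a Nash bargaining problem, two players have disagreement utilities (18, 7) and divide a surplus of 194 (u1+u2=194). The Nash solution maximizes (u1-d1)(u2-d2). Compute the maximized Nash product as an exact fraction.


Step 1: The Nash solution splits surplus symmetrically above the disagreement point
Step 2: u1 = (total + d1 - d2)/2 = (194 + 18 - 7)/2 = 205/2
Step 3: u2 = (total - d1 + d2)/2 = (194 - 18 + 7)/2 = 183/2
Step 4: Nash product = (205/2 - 18) * (183/2 - 7)
Step 5: = 169/2 * 169/2 = 28561/4

28561/4


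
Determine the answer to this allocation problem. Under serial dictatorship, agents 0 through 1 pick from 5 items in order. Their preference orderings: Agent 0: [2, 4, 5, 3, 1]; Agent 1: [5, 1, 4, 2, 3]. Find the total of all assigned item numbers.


Step 1: Agent 0 picks item 2
Step 2: Agent 1 picks item 5
Step 3: Sum = 2 + 5 = 7

7


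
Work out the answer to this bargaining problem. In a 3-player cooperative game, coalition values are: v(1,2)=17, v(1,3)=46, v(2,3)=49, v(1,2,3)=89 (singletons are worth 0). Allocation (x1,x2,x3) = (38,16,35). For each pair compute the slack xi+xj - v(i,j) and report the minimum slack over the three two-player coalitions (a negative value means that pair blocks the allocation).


Step 1: Slack for coalition (1,2): x1+x2 - v12 = 54 - 17 = 37
Step 2: Slack for coalition (1,3): x1+x3 - v13 = 73 - 46 = 27
Step 3: Slack for coalition (2,3): x2+x3 - v23 = 51 - 49 = 2
Step 4: Minimum slack = min(37, 27, 2) = 2, attained by (2,3); no pair can gain by deviating, so the allocation is in the core

2


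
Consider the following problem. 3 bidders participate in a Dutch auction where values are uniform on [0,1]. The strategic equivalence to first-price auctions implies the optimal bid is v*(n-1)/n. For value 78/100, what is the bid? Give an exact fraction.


Step 1: Dutch auctions are strategically equivalent to first-price auctions
Step 2: The equilibrium bid is b(v) = v*(n-1)/n
Step 3: b = 39/50 * 2/3
Step 4: b = 13/25

13/25


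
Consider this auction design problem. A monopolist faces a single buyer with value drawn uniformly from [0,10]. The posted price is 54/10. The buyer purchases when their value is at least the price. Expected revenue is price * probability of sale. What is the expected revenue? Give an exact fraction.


Step 1: Posted price r = 27/5, value support [0,10]
Step 2: P(v >= r) = (10 - 27/5)/10 = 23/50
Step 3: Expected revenue = r * P(v >= r) = 27/5 * 23/50
Step 4: Revenue = 621/250

621/250


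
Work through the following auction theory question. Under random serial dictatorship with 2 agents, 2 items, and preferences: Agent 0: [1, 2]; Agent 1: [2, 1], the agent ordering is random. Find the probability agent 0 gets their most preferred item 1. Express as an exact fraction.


Step 1: Agent 0 wants item 1
Step 2: There are 2 possible orderings of agents
Step 3: In 2 orderings, agent 0 gets item 1
Step 4: Probability = 2/2 = 1

1


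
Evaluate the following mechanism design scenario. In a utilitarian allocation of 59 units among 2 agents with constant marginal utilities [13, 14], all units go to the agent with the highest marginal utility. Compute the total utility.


Step 1: The marginal utilities are [13, 14]
Step 2: The highest marginal utility is 14
Step 3: All 59 units go to that agent
Step 4: Total utility = 14 * 59 = 826

826


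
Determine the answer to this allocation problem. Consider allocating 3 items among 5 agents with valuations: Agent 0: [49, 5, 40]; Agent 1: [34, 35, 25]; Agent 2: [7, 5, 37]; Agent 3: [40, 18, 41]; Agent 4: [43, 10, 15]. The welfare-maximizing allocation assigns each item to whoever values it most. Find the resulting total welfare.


Step 1: For each item, find the maximum value among all agents.
Step 2: Item 0 -> Agent 0 (value 49)
Step 3: Item 1 -> Agent 1 (value 35)
Step 4: Item 2 -> Agent 3 (value 41)
Step 5: Total welfare = 49 + 35 + 41 = 125

125


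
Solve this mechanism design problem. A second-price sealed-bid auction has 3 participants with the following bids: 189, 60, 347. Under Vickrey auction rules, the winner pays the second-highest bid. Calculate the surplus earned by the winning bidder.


Step 1: Sort bids in descending order: 347, 189, 60
Step 2: The winning bid is the highest: 347
Step 3: The payment equals the second-highest bid: 189
Step 4: Surplus = winner's bid - payment = 347 - 189 = 158

158


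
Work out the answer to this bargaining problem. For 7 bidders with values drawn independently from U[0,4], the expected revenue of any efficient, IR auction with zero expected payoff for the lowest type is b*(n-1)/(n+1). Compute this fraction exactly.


Step 1: By Revenue Equivalence, expected revenue = b*(n-1)/(n+1)
Step 2: Substituting n = 7, b = 4
Step 3: Revenue = 4*(7-1)/(7+1) = 4*6/8
Step 4: Revenue = 24/8 = 3

3


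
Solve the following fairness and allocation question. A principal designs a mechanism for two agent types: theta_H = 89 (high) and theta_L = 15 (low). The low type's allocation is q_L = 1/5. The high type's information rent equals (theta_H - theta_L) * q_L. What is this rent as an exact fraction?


Step 1: theta_H - theta_L = 89 - 15 = 74
Step 2: Information rent = (theta_H - theta_L) * q_L
Step 3: = 74 * 1/5
Step 4: = 74/5

74/5


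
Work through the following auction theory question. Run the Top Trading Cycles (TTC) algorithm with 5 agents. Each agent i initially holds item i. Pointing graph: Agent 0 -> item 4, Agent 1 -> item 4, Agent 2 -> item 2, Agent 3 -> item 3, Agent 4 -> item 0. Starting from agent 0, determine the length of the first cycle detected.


Step 1: Trace the pointer graph from agent 0: 0 -> 4 -> 0
Step 2: A cycle is detected when we revisit agent 0
Step 3: The cycle is: 0 -> 4 -> 0
Step 4: Cycle length = 2

2


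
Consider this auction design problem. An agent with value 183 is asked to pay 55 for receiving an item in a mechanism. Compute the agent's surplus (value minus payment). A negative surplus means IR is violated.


Step 1: Surplus = value - payment = 183 - 55 = 128
Step 2: IR is satisfied (surplus >= 0)

128


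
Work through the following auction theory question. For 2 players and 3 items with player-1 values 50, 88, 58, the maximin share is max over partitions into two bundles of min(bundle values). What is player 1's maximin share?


Step 1: Item values = 50, 88, 58
Step 2: Enumerate all 2-bundle partitions and take the smaller bundle:
  Partition 1: {50} vs {88,58} -> bundles 50, 146; min = 50
  Partition 2: {88} vs {50,58} -> bundles 88, 108; min = 88
  Partition 3: {58} vs {50,88} -> bundles 58, 138; min = 58
Step 3: MMS = max(50, 88, 58) = 88

88


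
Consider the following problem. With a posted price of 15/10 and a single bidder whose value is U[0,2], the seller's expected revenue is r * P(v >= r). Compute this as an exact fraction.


Step 1: Posted price r = 3/2, value support [0,2]
Step 2: P(v >= r) = (2 - 3/2)/2 = 1/4
Step 3: Expected revenue = r * P(v >= r) = 3/2 * 1/4
Step 4: Revenue = 3/8

3/8


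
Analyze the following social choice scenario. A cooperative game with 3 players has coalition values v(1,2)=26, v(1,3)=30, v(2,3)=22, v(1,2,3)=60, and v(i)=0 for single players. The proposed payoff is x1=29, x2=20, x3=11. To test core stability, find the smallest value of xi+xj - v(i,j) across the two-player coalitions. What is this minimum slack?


Step 1: Slack for coalition (1,2): x1+x2 - v12 = 49 - 26 = 23
Step 2: Slack for coalition (1,3): x1+x3 - v13 = 40 - 30 = 10
Step 3: Slack for coalition (2,3): x2+x3 - v23 = 31 - 22 = 9
Step 4: Minimum slack = min(23, 10, 9) = 9, attained by (2,3); no pair can gain by deviating, so the allocation is in the core

9


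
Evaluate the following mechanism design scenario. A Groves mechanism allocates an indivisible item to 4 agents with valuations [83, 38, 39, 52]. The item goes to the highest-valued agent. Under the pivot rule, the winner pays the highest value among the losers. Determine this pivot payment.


Step 1: The efficient winner is agent 0 with value 83
Step 2: Other agents' values: [38, 39, 52]
Step 3: Pivot payment = max(others) = 52
Step 4: The winner pays 52

52


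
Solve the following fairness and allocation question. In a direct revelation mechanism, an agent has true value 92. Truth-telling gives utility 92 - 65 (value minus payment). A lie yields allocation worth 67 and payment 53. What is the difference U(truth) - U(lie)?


Step 1: U(truth) = value - payment = 92 - 65 = 27
Step 2: U(lie) = allocation - payment = 67 - 53 = 14
Step 3: IC gap = 27 - 14 = 13

13


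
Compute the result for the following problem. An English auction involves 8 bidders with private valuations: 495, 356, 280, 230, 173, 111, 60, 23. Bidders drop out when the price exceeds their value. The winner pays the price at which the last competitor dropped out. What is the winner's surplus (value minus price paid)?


Step 1: Identify the highest value: 495
Step 2: Identify the second-highest value: 356
Step 3: The final price = second-highest value = 356
Step 4: Surplus = 495 - 356 = 139

139


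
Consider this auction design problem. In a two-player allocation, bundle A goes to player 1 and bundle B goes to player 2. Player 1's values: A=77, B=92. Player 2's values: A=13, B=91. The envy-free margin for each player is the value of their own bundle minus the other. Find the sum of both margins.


Step 1: Player 1's margin = v1(A) - v1(B) = 77 - 92 = -15
Step 2: Player 2's margin = v2(B) - v2(A) = 91 - 13 = 78
Step 3: Total margin = -15 + 78 = 63

63


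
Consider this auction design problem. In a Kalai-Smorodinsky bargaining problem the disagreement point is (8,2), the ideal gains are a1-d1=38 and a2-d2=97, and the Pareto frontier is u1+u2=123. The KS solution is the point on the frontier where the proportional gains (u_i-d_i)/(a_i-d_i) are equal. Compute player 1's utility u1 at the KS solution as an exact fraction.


Step 1: At the KS point, (u1-d1)/r1 = (u2-d2)/r2 = t and u1+u2 = 123
Step 2: u1 = d1 + r1*t and u2 = d2 + r2*t, so (d1 + r1*t) + (d2 + r2*t) = 123
Step 3: t = (123 - 8 - 2)/(38 + 97) = 113/135
Step 4: u1 = d1 + r1*t = 8 + 38 * 113/135 = 5374/135
Step 5: (Check: u2 = d2 + r2*t = 11231/135; u1+u2 = 5374/135 + 11231/135 = 123, on the frontier.)

5374/135


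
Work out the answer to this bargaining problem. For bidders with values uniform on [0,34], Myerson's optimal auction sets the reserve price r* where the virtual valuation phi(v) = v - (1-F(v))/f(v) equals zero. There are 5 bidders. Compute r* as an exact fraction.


Step 1: For U[0,34], F(v) = v/34 and f(v) = 1/34
Step 2: phi(v) = v - (1 - v/34)/(1/34) = v - (34 - v) = 2v - 34
Step 3: Set phi(r*) = 0: 2r* - 34 = 0
Step 4: r* = 34/2 = 17 (the number of bidders n = 5 does not enter)

17


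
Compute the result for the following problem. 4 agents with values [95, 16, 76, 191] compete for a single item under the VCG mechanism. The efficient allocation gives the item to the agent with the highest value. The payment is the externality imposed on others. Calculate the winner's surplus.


Step 1: The winner is the agent with the highest value: agent 3 with value 191
Step 2: Values of other agents: [95, 16, 76]
Step 3: VCG payment = max of others' values = 95
Step 4: Surplus = 191 - 95 = 96

96


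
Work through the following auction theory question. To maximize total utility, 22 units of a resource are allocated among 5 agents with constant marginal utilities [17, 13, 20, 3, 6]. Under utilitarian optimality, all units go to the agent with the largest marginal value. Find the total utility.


Step 1: The marginal utilities are [17, 13, 20, 3, 6]
Step 2: The highest marginal utility is 20
Step 3: All 22 units go to that agent
Step 4: Total utility = 20 * 22 = 440

440


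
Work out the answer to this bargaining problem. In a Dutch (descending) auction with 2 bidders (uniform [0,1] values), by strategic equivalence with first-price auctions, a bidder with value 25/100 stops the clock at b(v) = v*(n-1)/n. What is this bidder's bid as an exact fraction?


Step 1: Dutch auctions are strategically equivalent to first-price auctions
Step 2: The equilibrium bid is b(v) = v*(n-1)/n
Step 3: b = 1/4 * 1/2
Step 4: b = 1/8

1/8


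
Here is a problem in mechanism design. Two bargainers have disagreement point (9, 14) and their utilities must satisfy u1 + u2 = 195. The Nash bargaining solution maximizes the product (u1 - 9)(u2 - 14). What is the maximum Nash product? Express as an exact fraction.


Step 1: The Nash solution splits surplus symmetrically above the disagreement point
Step 2: u1 = (total + d1 - d2)/2 = (195 + 9 - 14)/2 = 95
Step 3: u2 = (total - d1 + d2)/2 = (195 - 9 + 14)/2 = 100
Step 4: Nash product = (95 - 9) * (100 - 14)
Step 5: = 86 * 86 = 7396

7396


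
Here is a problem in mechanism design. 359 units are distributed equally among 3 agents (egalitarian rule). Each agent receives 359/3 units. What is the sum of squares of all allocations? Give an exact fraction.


Step 1: Each agent's share = 359/3
Step 2: Square of each share = (359/3)^2 = 128881/9
Step 3: Sum of squares = 3 * 128881/9 = 128881/3

128881/3


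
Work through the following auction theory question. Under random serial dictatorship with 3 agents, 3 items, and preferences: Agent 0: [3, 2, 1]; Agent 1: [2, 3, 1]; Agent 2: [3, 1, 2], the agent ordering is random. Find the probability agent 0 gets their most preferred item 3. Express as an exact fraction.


Step 1: Agent 0 wants item 3
Step 2: There are 6 possible orderings of agents
Step 3: In 3 orderings, agent 0 gets item 3
Step 4: Probability = 3/6 = 1/2

1/2


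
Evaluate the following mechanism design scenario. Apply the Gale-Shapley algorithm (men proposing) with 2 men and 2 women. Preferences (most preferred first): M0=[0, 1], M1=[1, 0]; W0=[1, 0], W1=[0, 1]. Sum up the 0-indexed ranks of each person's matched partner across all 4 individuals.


Step 1: Run Gale-Shapley (men propose, women hold best offer):
  M0 proposes to W0; she accepts
  M1 proposes to W1; she accepts
Step 2: Final matching: W0-M0, W1-M1
Step 3: 0-indexed ranks (man's rank of his match, then woman's): 0 + 1 + 0 + 1
Step 4: Total rank sum = 2

2


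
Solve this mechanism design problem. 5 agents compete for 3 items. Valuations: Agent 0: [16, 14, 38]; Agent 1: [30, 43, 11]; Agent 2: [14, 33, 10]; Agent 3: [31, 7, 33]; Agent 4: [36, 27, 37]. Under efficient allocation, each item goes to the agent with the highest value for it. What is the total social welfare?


Step 1: For each item, find the maximum value among all agents.
Step 2: Item 0 -> Agent 4 (value 36)
Step 3: Item 1 -> Agent 1 (value 43)
Step 4: Item 2 -> Agent 0 (value 38)
Step 5: Total welfare = 36 + 43 + 38 = 117

117


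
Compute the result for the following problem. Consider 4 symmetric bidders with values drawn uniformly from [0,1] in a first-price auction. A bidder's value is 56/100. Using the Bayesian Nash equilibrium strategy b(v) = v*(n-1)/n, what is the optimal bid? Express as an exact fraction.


Step 1: The symmetric BNE bidding function is b(v) = v * (n-1) / n
Step 2: Substitute v = 14/25 and n = 4
Step 3: b = 14/25 * 3/4
Step 4: b = 21/50

21/50


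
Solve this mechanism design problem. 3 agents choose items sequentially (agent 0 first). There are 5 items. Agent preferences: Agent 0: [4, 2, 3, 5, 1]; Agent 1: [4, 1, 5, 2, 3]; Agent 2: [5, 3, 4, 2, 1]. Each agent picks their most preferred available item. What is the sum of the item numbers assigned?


Step 1: Agent 0 picks item 4
Step 2: Agent 1 picks item 1
Step 3: Agent 2 picks item 5
Step 4: Sum = 4 + 1 + 5 = 10

10


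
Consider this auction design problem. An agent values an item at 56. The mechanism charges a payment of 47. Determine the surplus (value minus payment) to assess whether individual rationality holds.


Step 1: Surplus = value - payment = 56 - 47 = 9
Step 2: IR is satisfied (surplus >= 0)

9


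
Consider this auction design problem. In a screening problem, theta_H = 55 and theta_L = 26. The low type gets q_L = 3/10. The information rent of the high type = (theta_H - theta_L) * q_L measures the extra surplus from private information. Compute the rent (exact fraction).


Step 1: theta_H - theta_L = 55 - 26 = 29
Step 2: Information rent = (theta_H - theta_L) * q_L
Step 3: = 29 * 3/10
Step 4: = 87/10

87/10


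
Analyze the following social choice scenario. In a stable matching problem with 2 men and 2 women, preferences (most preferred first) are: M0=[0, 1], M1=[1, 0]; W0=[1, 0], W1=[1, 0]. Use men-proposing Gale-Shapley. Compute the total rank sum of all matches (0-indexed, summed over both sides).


Step 1: Run Gale-Shapley (men propose, women hold best offer):
  M0 proposes to W0; she accepts
  M1 proposes to W1; she accepts
Step 2: Final matching: W0-M0, W1-M1
Step 3: 0-indexed ranks (man's rank of his match, then woman's): 0 + 1 + 0 + 0
Step 4: Total rank sum = 1

1


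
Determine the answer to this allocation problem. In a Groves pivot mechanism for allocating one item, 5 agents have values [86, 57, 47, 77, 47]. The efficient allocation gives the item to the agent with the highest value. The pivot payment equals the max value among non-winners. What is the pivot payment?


Step 1: The efficient winner is agent 0 with value 86
Step 2: Other agents' values: [57, 47, 77, 47]
Step 3: Pivot payment = max(others) = 77
Step 4: The winner pays 77

77


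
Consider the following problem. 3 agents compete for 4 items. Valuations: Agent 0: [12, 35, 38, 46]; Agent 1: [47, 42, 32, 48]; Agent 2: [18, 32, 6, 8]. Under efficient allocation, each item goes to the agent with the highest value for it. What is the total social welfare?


Step 1: For each item, find the maximum value among all agents.
Step 2: Item 0 -> Agent 1 (value 47)
Step 3: Item 1 -> Agent 1 (value 42)
Step 4: Item 2 -> Agent 0 (value 38)
Step 5: Item 3 -> Agent 1 (value 48)
Step 6: Total welfare = 47 + 42 + 38 + 48 = 175

175


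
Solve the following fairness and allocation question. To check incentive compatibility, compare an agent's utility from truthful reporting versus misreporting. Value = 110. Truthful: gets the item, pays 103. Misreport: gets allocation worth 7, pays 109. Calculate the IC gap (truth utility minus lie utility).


Step 1: U(truth) = value - payment = 110 - 103 = 7
Step 2: U(lie) = allocation - payment = 7 - 109 = -102
Step 3: IC gap = 7 - (-102) = 109

109


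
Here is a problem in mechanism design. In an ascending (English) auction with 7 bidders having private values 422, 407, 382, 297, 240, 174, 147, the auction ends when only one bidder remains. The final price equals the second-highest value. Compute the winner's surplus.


Step 1: Identify the highest value: 422
Step 2: Identify the second-highest value: 407
Step 3: The final price = second-highest value = 407
Step 4: Surplus = 422 - 407 = 15

15


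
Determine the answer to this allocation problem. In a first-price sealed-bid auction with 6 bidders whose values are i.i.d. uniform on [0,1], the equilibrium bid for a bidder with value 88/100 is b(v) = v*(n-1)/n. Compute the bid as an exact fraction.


Step 1: The symmetric BNE bidding function is b(v) = v * (n-1) / n
Step 2: Substitute v = 22/25 and n = 6
Step 3: b = 22/25 * 5/6
Step 4: b = 11/15

11/15


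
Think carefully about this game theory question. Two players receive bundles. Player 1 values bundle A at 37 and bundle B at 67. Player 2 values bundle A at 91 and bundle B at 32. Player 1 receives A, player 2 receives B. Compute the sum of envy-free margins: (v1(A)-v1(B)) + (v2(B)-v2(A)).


Step 1: Player 1's margin = v1(A) - v1(B) = 37 - 67 = -30
Step 2: Player 2's margin = v2(B) - v2(A) = 32 - 91 = -59
Step 3: Total margin = -30 + -59 = -89

-89


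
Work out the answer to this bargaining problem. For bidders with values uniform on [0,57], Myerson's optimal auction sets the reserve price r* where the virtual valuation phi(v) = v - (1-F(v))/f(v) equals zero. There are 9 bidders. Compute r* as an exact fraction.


Step 1: For U[0,57], F(v) = v/57 and f(v) = 1/57
Step 2: phi(v) = v - (1 - v/57)/(1/57) = v - (57 - v) = 2v - 57
Step 3: Set phi(r*) = 0: 2r* - 57 = 0
Step 4: r* = 57/2 (the number of bidders n = 9 does not enter)

57/2


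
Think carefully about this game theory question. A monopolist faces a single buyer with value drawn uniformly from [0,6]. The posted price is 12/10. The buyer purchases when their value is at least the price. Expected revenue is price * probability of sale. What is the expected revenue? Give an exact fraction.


Step 1: Posted price r = 6/5, value support [0,6]
Step 2: P(v >= r) = (6 - 6/5)/6 = 4/5
Step 3: Expected revenue = r * P(v >= r) = 6/5 * 4/5
Step 4: Revenue = 24/25

24/25


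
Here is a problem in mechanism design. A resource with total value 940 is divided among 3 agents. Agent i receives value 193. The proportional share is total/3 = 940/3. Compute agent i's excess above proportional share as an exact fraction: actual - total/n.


Step 1: Proportional share = 940/3
Step 2: Agent's actual allocation = 193
Step 3: Excess = 193 - 940/3 = -361/3

-361/3


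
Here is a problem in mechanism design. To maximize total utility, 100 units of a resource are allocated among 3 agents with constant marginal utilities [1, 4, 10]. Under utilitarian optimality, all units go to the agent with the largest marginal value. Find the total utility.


Step 1: The marginal utilities are [1, 4, 10]
Step 2: The highest marginal utility is 10
Step 3: All 100 units go to that agent
Step 4: Total utility = 10 * 100 = 1000

1000


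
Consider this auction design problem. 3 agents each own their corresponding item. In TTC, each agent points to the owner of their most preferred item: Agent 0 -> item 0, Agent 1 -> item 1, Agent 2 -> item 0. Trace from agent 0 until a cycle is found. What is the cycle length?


Step 1: Trace the pointer graph from agent 0: 0 -> 0
Step 2: A cycle is detected when we revisit agent 0
Step 3: The cycle is: 0 -> 0
Step 4: Cycle length = 1

1


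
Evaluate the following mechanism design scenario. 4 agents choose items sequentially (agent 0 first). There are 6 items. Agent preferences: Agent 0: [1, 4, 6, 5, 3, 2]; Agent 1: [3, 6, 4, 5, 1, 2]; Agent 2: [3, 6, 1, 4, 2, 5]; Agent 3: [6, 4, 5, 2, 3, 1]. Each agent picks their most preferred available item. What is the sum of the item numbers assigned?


Step 1: Agent 0 picks item 1
Step 2: Agent 1 picks item 3
Step 3: Agent 2 picks item 6
Step 4: Agent 3 picks item 4
Step 5: Sum = 1 + 3 + 6 + 4 = 14

14


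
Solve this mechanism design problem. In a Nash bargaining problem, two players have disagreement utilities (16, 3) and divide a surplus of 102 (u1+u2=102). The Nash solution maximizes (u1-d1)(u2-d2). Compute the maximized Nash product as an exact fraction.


Step 1: The Nash solution splits surplus symmetrically above the disagreement point
Step 2: u1 = (total + d1 - d2)/2 = (102 + 16 - 3)/2 = 115/2
Step 3: u2 = (total - d1 + d2)/2 = (102 - 16 + 3)/2 = 89/2
Step 4: Nash product = (115/2 - 16) * (89/2 - 3)
Step 5: = 83/2 * 83/2 = 6889/4

6889/4


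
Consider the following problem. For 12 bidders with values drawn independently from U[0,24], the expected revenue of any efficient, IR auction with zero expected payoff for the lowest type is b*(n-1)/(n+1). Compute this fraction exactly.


Step 1: By Revenue Equivalence, expected revenue = b*(n-1)/(n+1)
Step 2: Substituting n = 12, b = 24
Step 3: Revenue = 24*(12-1)/(12+1) = 24*11/13
Step 4: Revenue = 264/13

264/13
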